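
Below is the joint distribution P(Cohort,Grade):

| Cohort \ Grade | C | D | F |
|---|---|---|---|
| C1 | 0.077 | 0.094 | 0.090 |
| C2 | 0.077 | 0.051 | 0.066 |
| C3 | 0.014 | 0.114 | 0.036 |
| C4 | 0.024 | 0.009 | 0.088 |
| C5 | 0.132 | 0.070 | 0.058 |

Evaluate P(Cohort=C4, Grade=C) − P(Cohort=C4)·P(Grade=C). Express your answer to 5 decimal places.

-0.01520

P(Cohort=C4) = 0.024 + 0.009 + 0.088 = 0.121.
P(Grade=C) = 0.077 + 0.077 + 0.014 + 0.024 + 0.132 = 0.324.
P(Cohort=C4, Grade=C) − P(Cohort=C4)P(Grade=C) = 0.024 − 0.121×0.324 = -0.01520.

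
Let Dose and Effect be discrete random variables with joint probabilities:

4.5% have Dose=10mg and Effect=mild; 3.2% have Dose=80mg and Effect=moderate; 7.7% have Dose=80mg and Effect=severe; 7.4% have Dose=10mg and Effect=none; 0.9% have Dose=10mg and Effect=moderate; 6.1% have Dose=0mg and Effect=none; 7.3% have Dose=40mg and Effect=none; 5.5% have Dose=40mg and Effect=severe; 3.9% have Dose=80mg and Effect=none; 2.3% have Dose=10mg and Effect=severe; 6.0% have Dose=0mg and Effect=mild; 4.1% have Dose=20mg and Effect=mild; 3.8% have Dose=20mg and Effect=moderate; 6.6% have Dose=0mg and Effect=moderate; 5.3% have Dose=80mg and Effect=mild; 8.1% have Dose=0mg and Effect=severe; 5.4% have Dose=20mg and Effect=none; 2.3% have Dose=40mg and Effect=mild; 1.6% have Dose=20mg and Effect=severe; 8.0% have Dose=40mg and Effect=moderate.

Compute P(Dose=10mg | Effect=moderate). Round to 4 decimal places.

P(Effect=moderate) = 0.066 + 0.009 + 0.038 + 0.080 + 0.032 = 0.225.
P(Dose=10mg | Effect=moderate) = 0.009/0.225 = 0.0400.

0.0400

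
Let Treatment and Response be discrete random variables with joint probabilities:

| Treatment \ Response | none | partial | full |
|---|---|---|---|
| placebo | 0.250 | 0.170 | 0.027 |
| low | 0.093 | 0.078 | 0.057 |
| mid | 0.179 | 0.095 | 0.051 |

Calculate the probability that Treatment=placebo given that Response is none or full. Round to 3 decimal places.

P(Response=none) = 0.250 + 0.093 + 0.179 = 0.522.
P(Response=full) = 0.027 + 0.057 + 0.051 = 0.135.
P(Response ∈ {none, full}) = 0.522 + 0.135 = 0.657; P(Treatment=placebo, Response ∈ {none, full}) = 0.250 + 0.027 = 0.277.
P(Treatment=placebo | Response ∈ {none, full}) = 0.277/0.657 = 0.422.

0.422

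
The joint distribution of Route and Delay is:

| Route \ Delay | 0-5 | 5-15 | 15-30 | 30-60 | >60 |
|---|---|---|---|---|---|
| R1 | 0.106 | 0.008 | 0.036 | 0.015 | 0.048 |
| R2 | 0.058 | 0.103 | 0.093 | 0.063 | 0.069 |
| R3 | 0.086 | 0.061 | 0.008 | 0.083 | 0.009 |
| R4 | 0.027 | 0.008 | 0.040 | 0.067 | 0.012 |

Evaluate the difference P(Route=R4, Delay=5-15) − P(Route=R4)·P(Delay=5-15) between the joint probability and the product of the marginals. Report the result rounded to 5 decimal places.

-0.01972

P(Route=R4) = 0.027 + 0.008 + 0.040 + 0.067 + 0.012 = 0.154.
P(Delay=5-15) = 0.008 + 0.103 + 0.061 + 0.008 = 0.180.
P(Route=R4, Delay=5-15) − P(Route=R4)P(Delay=5-15) = 0.008 − 0.154×0.180 = -0.01972.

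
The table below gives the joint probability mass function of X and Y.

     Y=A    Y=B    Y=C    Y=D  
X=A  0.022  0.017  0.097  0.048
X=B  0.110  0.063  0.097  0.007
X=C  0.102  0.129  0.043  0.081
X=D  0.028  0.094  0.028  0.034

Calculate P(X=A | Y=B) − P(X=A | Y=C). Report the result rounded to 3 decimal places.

-0.310

P(Y=B) = 0.017 + 0.063 + 0.129 + 0.094 = 0.303; P(X=A | Y=B) = 0.017/0.303 = 0.0561.
P(Y=C) = 0.097 + 0.097 + 0.043 + 0.028 = 0.265; P(X=A | Y=C) = 0.097/0.265 = 0.3660.
Difference = -0.310.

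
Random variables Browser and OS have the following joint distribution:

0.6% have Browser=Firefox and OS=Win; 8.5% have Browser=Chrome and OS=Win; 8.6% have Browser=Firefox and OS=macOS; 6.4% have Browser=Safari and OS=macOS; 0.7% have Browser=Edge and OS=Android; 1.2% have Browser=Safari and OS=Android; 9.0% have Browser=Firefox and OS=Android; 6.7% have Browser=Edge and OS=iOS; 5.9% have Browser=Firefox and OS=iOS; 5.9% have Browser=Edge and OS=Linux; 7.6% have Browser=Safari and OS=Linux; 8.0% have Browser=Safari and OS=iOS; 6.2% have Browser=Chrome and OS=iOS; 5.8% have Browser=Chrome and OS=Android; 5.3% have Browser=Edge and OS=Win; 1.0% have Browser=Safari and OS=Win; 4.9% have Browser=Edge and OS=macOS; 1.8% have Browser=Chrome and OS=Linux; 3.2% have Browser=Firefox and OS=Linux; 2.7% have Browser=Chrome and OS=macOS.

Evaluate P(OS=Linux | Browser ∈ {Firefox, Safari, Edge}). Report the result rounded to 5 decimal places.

0.22267

P(Browser=Firefox) = 0.006 + 0.086 + 0.032 + 0.059 + 0.090 = 0.273.
P(Browser=Safari) = 0.010 + 0.064 + 0.076 + 0.080 + 0.012 = 0.242.
P(Browser=Edge) = 0.053 + 0.049 + 0.059 + 0.067 + 0.007 = 0.235.
P(Browser ∈ {Firefox, Safari, Edge}) = 0.273 + 0.242 + 0.235 = 0.750; P(OS=Linux, Browser ∈ {Firefox, Safari, Edge}) = 0.032 + 0.076 + 0.059 = 0.167.
P(OS=Linux | Browser ∈ {Firefox, Safari, Edge}) = 0.167/0.750 = 0.22267.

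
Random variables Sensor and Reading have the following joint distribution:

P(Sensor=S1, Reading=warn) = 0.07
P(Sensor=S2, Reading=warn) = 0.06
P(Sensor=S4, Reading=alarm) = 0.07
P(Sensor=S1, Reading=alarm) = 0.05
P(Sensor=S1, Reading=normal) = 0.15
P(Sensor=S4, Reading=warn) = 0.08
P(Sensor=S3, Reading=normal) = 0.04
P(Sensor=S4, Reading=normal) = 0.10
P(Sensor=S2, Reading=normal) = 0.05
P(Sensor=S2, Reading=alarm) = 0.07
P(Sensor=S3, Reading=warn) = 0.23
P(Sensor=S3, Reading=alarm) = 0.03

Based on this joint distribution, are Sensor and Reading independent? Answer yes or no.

P(Sensor=S3) = 0.30 and P(Reading=warn) = 0.44, so their product is 0.1320, but P(Sensor=S3, Reading=warn) = 0.23. Since these differ, Sensor and Reading are not independent.

no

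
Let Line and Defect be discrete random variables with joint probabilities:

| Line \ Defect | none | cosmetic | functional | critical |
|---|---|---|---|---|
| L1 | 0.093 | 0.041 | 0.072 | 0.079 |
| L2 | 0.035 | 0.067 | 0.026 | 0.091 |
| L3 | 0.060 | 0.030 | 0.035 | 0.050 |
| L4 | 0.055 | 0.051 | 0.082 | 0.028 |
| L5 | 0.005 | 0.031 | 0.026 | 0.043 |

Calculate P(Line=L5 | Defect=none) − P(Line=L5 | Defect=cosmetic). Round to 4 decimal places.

-0.1207

P(Defect=none) = 0.093 + 0.035 + 0.060 + 0.055 + 0.005 = 0.248; P(Line=L5 | Defect=none) = 0.005/0.248 = 0.02016.
P(Defect=cosmetic) = 0.041 + 0.067 + 0.030 + 0.051 + 0.031 = 0.220; P(Line=L5 | Defect=cosmetic) = 0.031/0.220 = 0.14091.
Difference = -0.1207.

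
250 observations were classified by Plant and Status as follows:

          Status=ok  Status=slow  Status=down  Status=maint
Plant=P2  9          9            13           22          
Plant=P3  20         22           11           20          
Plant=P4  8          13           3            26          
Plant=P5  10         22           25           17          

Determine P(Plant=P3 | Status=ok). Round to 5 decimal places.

0.42553

Total with Status=ok: 9 + 20 + 8 + 10 = 47.
P(Plant=P3 | Status=ok) = 20/47 = 0.42553.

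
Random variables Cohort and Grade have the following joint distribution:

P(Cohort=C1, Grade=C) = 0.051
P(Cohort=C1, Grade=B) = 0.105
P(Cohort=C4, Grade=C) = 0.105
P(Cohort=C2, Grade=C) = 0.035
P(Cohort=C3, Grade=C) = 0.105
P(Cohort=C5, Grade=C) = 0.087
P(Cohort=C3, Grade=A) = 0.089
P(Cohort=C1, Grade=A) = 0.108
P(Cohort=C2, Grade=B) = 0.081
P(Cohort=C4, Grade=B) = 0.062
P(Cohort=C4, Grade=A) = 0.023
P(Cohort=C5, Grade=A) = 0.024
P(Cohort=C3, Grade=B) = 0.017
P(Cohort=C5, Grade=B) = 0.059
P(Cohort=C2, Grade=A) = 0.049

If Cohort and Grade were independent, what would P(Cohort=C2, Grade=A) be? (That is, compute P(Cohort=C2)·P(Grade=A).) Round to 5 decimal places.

P(Cohort=C2) = 0.049 + 0.081 + 0.035 = 0.165.
P(Grade=A) = 0.108 + 0.049 + 0.089 + 0.023 + 0.024 = 0.293.
Product: 0.165 × 0.293 = 0.04835.

0.04835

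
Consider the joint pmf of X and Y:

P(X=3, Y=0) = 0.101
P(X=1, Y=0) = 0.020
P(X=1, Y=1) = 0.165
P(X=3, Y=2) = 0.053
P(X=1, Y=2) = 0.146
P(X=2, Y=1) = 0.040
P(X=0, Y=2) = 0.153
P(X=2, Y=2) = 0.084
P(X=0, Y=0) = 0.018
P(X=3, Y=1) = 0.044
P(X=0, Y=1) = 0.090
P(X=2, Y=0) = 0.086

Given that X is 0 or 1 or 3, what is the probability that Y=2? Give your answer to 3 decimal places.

P(X=0) = 0.018 + 0.090 + 0.153 = 0.261.
P(X=1) = 0.020 + 0.165 + 0.146 = 0.331.
P(X=3) = 0.101 + 0.044 + 0.053 = 0.198.
P(X ∈ {0, 1, 3}) = 0.261 + 0.331 + 0.198 = 0.790; P(Y=2, X ∈ {0, 1, 3}) = 0.153 + 0.146 + 0.053 = 0.352.
P(Y=2 | X ∈ {0, 1, 3}) = 0.352/0.790 = 0.446.

0.446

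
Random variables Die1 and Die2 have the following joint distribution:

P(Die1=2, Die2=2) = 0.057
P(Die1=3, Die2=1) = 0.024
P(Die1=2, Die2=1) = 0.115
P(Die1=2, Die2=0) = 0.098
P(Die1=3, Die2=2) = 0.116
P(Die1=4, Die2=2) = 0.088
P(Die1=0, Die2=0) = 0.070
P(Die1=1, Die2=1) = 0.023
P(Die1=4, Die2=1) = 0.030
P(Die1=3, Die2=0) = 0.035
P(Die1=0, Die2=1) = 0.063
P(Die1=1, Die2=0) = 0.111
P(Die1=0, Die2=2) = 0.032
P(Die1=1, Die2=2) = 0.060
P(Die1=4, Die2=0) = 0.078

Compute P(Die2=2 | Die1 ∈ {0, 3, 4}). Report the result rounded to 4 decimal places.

0.4403

P(Die1=0) = 0.070 + 0.063 + 0.032 = 0.165.
P(Die1=3) = 0.035 + 0.024 + 0.116 = 0.175.
P(Die1=4) = 0.078 + 0.030 + 0.088 = 0.196.
P(Die1 ∈ {0, 3, 4}) = 0.165 + 0.175 + 0.196 = 0.536; P(Die2=2, Die1 ∈ {0, 3, 4}) = 0.032 + 0.116 + 0.088 = 0.236.
P(Die2=2 | Die1 ∈ {0, 3, 4}) = 0.236/0.536 = 0.4403.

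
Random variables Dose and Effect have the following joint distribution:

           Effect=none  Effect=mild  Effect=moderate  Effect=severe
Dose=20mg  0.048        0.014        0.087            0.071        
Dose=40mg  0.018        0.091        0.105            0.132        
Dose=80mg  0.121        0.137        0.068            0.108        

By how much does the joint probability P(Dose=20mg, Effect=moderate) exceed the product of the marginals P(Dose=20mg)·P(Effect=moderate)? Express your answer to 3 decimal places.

P(Dose=20mg) = 0.048 + 0.014 + 0.087 + 0.071 = 0.220.
P(Effect=moderate) = 0.087 + 0.105 + 0.068 = 0.260.
P(Dose=20mg, Effect=moderate) − P(Dose=20mg)P(Effect=moderate) = 0.087 − 0.220×0.260 = 0.030.

0.030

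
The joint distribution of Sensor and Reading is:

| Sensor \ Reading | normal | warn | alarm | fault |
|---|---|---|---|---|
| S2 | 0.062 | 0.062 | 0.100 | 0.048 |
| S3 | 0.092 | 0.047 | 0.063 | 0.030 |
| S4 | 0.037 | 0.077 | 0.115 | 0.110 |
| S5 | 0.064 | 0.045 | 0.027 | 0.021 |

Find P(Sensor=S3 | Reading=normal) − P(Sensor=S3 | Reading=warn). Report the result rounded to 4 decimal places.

P(Reading=normal) = 0.062 + 0.092 + 0.037 + 0.064 = 0.255; P(Sensor=S3 | Reading=normal) = 0.092/0.255 = 0.36078.
P(Reading=warn) = 0.062 + 0.047 + 0.077 + 0.045 = 0.231; P(Sensor=S3 | Reading=warn) = 0.047/0.231 = 0.20346.
Difference = 0.1573.

0.1573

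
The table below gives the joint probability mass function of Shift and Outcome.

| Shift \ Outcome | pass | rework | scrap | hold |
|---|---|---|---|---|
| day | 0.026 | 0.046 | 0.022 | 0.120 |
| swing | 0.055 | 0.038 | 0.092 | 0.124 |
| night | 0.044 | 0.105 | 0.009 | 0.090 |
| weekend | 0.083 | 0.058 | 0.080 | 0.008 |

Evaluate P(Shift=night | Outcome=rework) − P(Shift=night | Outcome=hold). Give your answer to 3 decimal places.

0.162

P(Outcome=rework) = 0.046 + 0.038 + 0.105 + 0.058 = 0.247; P(Shift=night | Outcome=rework) = 0.105/0.247 = 0.4251.
P(Outcome=hold) = 0.120 + 0.124 + 0.090 + 0.008 = 0.342; P(Shift=night | Outcome=hold) = 0.090/0.342 = 0.2632.
Difference = 0.162.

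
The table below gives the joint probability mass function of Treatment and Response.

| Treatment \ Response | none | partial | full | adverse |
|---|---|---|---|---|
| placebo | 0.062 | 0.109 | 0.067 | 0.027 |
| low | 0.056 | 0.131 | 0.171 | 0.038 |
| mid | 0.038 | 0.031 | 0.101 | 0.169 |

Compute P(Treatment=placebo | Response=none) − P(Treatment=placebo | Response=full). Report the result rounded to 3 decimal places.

0.200

P(Response=none) = 0.062 + 0.056 + 0.038 = 0.156; P(Treatment=placebo | Response=none) = 0.062/0.156 = 0.3974.
P(Response=full) = 0.067 + 0.171 + 0.101 = 0.339; P(Treatment=placebo | Response=full) = 0.067/0.339 = 0.1976.
Difference = 0.200.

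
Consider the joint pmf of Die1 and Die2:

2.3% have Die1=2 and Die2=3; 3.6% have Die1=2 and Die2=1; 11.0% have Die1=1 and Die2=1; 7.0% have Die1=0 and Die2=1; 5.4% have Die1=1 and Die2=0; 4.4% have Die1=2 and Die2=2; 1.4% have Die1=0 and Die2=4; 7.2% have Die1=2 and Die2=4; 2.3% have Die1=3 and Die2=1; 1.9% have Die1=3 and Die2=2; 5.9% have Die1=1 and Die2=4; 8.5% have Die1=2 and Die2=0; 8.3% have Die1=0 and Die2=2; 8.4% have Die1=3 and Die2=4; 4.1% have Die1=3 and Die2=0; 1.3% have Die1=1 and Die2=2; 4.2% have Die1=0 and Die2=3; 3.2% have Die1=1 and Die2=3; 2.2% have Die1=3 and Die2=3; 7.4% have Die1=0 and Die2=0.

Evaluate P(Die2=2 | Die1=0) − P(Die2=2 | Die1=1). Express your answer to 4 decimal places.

P(Die1=0) = 0.074 + 0.070 + 0.083 + 0.042 + 0.014 = 0.283; P(Die2=2 | Die1=0) = 0.083/0.283 = 0.29329.
P(Die1=1) = 0.054 + 0.110 + 0.013 + 0.032 + 0.059 = 0.268; P(Die2=2 | Die1=1) = 0.013/0.268 = 0.04851.
Difference = 0.2448.

0.2448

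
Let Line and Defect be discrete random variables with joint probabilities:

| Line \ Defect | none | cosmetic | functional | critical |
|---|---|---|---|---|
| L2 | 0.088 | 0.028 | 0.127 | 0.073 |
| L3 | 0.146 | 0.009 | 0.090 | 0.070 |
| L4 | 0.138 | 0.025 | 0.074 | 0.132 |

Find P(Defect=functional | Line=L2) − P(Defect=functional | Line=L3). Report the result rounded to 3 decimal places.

P(Line=L2) = 0.088 + 0.028 + 0.127 + 0.073 = 0.316; P(Defect=functional | Line=L2) = 0.127/0.316 = 0.4019.
P(Line=L3) = 0.146 + 0.009 + 0.090 + 0.070 = 0.315; P(Defect=functional | Line=L3) = 0.090/0.315 = 0.2857.
Difference = 0.116.

0.116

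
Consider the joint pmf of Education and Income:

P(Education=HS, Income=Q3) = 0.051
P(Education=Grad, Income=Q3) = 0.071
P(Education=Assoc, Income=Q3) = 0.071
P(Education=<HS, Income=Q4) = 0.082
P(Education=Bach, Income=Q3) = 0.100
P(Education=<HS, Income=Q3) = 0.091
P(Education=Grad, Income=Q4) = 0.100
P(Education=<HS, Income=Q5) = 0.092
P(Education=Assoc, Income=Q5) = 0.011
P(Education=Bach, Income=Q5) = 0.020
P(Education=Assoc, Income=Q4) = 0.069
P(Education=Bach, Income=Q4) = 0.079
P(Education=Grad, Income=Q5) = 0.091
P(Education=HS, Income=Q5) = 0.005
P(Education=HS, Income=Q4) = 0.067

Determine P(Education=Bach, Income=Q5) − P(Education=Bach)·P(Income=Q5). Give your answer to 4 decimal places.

-0.0236

P(Education=Bach) = 0.100 + 0.079 + 0.020 = 0.199.
P(Income=Q5) = 0.092 + 0.005 + 0.011 + 0.020 + 0.091 = 0.219.
P(Education=Bach, Income=Q5) − P(Education=Bach)P(Income=Q5) = 0.020 − 0.199×0.219 = -0.0236.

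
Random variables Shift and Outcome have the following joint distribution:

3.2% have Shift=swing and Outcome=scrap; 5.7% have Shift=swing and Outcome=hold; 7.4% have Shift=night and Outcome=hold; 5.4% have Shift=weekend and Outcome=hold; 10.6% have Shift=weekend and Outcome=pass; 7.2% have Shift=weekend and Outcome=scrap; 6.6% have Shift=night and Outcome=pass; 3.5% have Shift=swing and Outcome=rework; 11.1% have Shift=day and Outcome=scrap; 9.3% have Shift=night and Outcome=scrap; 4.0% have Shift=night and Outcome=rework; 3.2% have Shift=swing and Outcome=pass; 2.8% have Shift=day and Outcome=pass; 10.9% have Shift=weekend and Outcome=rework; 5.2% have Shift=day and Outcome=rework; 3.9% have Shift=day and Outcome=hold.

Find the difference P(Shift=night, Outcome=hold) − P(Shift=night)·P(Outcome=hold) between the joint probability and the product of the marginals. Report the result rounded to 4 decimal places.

P(Shift=night) = 0.066 + 0.040 + 0.093 + 0.074 = 0.273.
P(Outcome=hold) = 0.039 + 0.057 + 0.074 + 0.054 = 0.224.
P(Shift=night, Outcome=hold) − P(Shift=night)P(Outcome=hold) = 0.074 − 0.273×0.224 = 0.0128.

0.0128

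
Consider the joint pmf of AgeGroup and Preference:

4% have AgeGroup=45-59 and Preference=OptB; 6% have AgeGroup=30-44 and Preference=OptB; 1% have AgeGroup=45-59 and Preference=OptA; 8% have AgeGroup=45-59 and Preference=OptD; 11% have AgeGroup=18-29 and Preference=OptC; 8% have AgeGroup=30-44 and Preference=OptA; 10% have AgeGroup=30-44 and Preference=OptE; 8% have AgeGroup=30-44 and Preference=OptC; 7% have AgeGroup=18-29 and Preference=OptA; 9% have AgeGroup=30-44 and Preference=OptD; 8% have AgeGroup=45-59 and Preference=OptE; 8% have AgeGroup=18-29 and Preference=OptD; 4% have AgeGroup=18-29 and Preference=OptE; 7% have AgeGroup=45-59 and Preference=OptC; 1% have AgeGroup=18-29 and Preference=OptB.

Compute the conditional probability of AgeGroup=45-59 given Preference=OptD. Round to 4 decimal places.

P(Preference=OptD) = 0.08 + 0.09 + 0.08 = 0.25.
P(AgeGroup=45-59 | Preference=OptD) = 0.08/0.25 = 0.3200.

0.3200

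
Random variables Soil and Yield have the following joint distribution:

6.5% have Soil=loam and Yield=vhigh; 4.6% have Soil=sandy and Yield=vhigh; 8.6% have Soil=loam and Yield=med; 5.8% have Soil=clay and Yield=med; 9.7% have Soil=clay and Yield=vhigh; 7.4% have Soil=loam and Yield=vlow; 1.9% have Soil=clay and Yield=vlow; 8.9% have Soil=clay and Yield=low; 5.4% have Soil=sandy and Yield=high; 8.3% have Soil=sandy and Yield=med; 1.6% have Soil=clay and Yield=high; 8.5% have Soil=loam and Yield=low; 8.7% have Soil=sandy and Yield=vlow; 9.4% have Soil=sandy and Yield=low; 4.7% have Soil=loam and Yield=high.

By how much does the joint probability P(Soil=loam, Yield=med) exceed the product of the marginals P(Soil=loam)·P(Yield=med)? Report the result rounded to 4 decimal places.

P(Soil=loam) = 0.074 + 0.085 + 0.086 + 0.047 + 0.065 = 0.357.
P(Yield=med) = 0.083 + 0.086 + 0.058 = 0.227.
P(Soil=loam, Yield=med) − P(Soil=loam)P(Yield=med) = 0.086 − 0.357×0.227 = 0.0050.

0.0050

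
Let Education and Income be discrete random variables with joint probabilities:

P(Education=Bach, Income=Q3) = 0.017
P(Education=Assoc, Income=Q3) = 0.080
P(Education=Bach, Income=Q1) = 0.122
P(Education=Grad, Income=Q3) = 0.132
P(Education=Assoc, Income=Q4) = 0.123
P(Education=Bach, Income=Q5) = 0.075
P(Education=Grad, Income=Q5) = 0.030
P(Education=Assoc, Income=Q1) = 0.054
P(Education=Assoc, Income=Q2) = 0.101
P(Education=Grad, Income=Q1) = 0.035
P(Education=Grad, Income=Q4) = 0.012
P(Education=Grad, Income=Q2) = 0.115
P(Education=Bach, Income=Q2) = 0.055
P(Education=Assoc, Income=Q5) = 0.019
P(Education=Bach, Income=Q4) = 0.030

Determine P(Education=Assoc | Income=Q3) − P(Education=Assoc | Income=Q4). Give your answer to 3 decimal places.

P(Income=Q3) = 0.080 + 0.017 + 0.132 = 0.229; P(Education=Assoc | Income=Q3) = 0.080/0.229 = 0.3493.
P(Income=Q4) = 0.123 + 0.030 + 0.012 = 0.165; P(Education=Assoc | Income=Q4) = 0.123/0.165 = 0.7455.
Difference = -0.396.

-0.396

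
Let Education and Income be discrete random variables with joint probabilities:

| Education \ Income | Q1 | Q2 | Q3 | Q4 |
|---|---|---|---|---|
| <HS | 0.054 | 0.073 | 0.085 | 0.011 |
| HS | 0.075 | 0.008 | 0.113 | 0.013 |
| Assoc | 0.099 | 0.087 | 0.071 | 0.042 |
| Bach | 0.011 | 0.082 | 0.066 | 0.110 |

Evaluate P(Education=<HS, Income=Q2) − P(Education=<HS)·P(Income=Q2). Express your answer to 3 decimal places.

P(Education=<HS) = 0.054 + 0.073 + 0.085 + 0.011 = 0.223.
P(Income=Q2) = 0.073 + 0.008 + 0.087 + 0.082 = 0.250.
P(Education=<HS, Income=Q2) − P(Education=<HS)P(Income=Q2) = 0.073 − 0.223×0.250 = 0.017.

0.017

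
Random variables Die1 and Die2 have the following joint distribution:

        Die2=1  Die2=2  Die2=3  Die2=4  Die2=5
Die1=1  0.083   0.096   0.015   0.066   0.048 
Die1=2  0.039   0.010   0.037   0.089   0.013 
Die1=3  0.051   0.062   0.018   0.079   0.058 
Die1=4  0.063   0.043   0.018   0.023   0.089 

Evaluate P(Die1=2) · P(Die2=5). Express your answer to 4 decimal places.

P(Die1=2) = 0.039 + 0.010 + 0.037 + 0.089 + 0.013 = 0.188.
P(Die2=5) = 0.048 + 0.013 + 0.058 + 0.089 = 0.208.
Product: 0.188 × 0.208 = 0.0391.

0.0391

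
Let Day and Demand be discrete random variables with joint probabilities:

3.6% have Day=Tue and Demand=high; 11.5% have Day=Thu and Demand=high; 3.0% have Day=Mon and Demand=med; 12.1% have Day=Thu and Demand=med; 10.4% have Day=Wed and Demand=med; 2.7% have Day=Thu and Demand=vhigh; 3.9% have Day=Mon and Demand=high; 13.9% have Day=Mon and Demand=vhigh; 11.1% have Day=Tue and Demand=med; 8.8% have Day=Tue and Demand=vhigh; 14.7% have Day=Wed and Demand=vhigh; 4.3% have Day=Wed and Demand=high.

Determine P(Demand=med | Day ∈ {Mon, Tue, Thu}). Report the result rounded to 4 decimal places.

0.3711

P(Day=Mon) = 0.030 + 0.039 + 0.139 = 0.208.
P(Day=Tue) = 0.111 + 0.036 + 0.088 = 0.235.
P(Day=Thu) = 0.121 + 0.115 + 0.027 = 0.263.
P(Day ∈ {Mon, Tue, Thu}) = 0.208 + 0.235 + 0.263 = 0.706; P(Demand=med, Day ∈ {Mon, Tue, Thu}) = 0.030 + 0.111 + 0.121 = 0.262.
P(Demand=med | Day ∈ {Mon, Tue, Thu}) = 0.262/0.706 = 0.3711.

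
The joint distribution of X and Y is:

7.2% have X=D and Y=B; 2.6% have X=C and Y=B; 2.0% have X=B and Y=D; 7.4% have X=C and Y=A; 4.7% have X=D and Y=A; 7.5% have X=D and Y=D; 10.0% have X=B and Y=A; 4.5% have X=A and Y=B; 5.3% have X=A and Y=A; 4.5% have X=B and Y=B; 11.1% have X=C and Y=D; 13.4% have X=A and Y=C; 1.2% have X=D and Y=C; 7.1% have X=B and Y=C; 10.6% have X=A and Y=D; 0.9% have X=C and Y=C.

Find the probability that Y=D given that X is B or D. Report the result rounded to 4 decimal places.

P(X=B) = 0.100 + 0.045 + 0.071 + 0.020 = 0.236.
P(X=D) = 0.047 + 0.072 + 0.012 + 0.075 = 0.206.
P(X ∈ {B, D}) = 0.236 + 0.206 = 0.442; P(Y=D, X ∈ {B, D}) = 0.020 + 0.075 = 0.095.
P(Y=D | X ∈ {B, D}) = 0.095/0.442 = 0.2149.

0.2149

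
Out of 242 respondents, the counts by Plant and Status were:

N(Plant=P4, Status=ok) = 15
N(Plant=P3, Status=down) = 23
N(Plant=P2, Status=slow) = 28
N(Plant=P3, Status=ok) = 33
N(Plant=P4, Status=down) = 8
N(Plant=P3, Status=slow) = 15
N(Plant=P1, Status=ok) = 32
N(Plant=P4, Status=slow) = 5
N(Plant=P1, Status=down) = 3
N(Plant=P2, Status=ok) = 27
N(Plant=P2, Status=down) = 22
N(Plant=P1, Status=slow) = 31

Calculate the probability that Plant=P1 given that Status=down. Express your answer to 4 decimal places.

0.0536

Total with Status=down: 3 + 22 + 23 + 8 = 56.
P(Plant=P1 | Status=down) = 3/56 = 0.0536.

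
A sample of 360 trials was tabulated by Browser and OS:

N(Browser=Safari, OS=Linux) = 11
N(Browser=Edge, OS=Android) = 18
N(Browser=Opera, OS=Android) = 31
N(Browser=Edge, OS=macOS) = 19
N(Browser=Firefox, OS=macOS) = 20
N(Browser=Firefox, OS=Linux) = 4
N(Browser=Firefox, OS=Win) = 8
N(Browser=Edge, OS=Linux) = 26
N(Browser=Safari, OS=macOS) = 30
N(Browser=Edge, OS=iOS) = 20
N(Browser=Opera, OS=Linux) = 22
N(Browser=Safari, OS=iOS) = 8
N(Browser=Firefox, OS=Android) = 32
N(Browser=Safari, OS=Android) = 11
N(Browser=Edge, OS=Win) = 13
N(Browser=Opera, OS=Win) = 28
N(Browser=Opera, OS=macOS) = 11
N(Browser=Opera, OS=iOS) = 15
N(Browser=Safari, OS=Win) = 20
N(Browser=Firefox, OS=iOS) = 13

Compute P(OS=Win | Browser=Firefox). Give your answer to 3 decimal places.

0.104

Total with Browser=Firefox: 8 + 20 + 4 + 13 + 32 = 77.
P(OS=Win | Browser=Firefox) = 8/77 = 0.104.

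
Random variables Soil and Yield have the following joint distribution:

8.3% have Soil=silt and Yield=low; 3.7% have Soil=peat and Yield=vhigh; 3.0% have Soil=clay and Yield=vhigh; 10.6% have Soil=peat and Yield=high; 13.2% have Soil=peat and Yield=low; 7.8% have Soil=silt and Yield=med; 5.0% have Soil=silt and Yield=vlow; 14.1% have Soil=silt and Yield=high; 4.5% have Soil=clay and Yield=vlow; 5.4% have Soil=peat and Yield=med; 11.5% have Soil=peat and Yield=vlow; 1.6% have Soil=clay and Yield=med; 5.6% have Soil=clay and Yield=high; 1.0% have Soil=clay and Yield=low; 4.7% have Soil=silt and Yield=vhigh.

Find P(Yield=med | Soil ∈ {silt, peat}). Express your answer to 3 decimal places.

P(Soil=silt) = 0.050 + 0.083 + 0.078 + 0.141 + 0.047 = 0.399.
P(Soil=peat) = 0.115 + 0.132 + 0.054 + 0.106 + 0.037 = 0.444.
P(Soil ∈ {silt, peat}) = 0.399 + 0.444 = 0.843; P(Yield=med, Soil ∈ {silt, peat}) = 0.078 + 0.054 = 0.132.
P(Yield=med | Soil ∈ {silt, peat}) = 0.132/0.843 = 0.157.

0.157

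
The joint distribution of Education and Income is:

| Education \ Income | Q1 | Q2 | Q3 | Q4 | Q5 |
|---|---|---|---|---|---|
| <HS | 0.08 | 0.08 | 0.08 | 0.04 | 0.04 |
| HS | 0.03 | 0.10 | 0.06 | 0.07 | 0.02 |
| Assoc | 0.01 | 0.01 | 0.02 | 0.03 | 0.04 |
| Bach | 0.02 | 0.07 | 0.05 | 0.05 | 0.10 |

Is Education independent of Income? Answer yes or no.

no

P(Education=Bach) = 0.29 and P(Income=Q5) = 0.20, so their product is 0.0580, but P(Education=Bach, Income=Q5) = 0.10. Since these differ, Education and Income are not independent.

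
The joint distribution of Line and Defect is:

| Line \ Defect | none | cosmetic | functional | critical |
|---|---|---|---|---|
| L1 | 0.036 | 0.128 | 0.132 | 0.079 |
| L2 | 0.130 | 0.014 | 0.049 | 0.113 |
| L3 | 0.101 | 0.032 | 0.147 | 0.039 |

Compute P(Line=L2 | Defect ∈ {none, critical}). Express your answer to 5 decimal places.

P(Defect=none) = 0.036 + 0.130 + 0.101 = 0.267.
P(Defect=critical) = 0.079 + 0.113 + 0.039 = 0.231.
P(Defect ∈ {none, critical}) = 0.267 + 0.231 = 0.498; P(Line=L2, Defect ∈ {none, critical}) = 0.130 + 0.113 = 0.243.
P(Line=L2 | Defect ∈ {none, critical}) = 0.243/0.498 = 0.48795.

0.48795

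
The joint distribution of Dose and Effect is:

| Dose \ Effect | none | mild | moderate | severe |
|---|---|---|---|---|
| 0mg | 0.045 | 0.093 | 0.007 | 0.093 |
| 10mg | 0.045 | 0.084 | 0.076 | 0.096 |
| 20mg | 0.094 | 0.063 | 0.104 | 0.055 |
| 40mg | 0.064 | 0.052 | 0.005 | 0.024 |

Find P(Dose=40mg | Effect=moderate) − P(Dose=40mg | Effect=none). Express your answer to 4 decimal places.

P(Effect=moderate) = 0.007 + 0.076 + 0.104 + 0.005 = 0.192; P(Dose=40mg | Effect=moderate) = 0.005/0.192 = 0.02604.
P(Effect=none) = 0.045 + 0.045 + 0.094 + 0.064 = 0.248; P(Dose=40mg | Effect=none) = 0.064/0.248 = 0.25806.
Difference = -0.2320.

-0.2320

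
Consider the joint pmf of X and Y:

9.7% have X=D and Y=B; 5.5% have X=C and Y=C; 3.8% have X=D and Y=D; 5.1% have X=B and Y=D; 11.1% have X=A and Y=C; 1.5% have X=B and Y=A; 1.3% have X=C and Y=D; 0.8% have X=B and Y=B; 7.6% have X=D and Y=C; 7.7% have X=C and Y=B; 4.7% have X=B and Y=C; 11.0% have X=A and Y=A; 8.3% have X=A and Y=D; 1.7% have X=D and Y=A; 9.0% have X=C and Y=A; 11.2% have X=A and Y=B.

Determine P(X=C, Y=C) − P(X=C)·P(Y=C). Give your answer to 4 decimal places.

-0.0129

P(X=C) = 0.090 + 0.077 + 0.055 + 0.013 = 0.235.
P(Y=C) = 0.111 + 0.047 + 0.055 + 0.076 = 0.289.
P(X=C, Y=C) − P(X=C)P(Y=C) = 0.055 − 0.235×0.289 = -0.0129.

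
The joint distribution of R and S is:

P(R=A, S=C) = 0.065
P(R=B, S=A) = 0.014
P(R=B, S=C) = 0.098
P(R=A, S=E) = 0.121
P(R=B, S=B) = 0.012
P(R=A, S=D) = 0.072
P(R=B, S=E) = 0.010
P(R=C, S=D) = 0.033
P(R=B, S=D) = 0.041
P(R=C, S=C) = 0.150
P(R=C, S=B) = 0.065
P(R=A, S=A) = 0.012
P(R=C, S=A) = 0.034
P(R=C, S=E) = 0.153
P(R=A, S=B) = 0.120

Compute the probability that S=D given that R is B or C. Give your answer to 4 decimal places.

P(R=B) = 0.014 + 0.012 + 0.098 + 0.041 + 0.010 = 0.175.
P(R=C) = 0.034 + 0.065 + 0.150 + 0.033 + 0.153 = 0.435.
P(R ∈ {B, C}) = 0.175 + 0.435 = 0.610; P(S=D, R ∈ {B, C}) = 0.041 + 0.033 = 0.074.
P(S=D | R ∈ {B, C}) = 0.074/0.610 = 0.1213.

0.1213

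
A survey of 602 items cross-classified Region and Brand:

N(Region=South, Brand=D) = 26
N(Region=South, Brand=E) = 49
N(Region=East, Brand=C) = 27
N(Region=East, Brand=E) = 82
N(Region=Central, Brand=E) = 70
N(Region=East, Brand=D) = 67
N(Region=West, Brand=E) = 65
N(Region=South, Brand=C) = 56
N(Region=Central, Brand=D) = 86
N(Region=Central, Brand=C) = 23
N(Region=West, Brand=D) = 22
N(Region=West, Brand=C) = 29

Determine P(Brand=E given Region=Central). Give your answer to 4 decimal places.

Total with Region=Central: 23 + 86 + 70 = 179.
P(Brand=E | Region=Central) = 70/179 = 0.3911.

0.3911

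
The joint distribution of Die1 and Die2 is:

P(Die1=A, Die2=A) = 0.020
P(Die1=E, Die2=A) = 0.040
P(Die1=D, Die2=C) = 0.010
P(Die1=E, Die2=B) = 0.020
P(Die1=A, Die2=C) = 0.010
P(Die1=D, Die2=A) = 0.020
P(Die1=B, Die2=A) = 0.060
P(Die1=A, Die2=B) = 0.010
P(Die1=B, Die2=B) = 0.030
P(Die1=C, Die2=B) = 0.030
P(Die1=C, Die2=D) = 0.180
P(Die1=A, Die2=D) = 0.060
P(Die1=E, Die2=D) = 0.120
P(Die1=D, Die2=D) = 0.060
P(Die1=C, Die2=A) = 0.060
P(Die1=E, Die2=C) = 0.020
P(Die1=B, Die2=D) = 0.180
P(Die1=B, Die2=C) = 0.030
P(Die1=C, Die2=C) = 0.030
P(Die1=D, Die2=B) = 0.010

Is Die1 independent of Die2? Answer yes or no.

yes

Every cell satisfies P(Die1,Die2) = P(Die1)·P(Die2). For instance P(Die1=E) = 0.200, P(Die2=B) = 0.100, and 0.200×0.100 = 0.020 matches the joint entry. So Die1 and Die2 are independent.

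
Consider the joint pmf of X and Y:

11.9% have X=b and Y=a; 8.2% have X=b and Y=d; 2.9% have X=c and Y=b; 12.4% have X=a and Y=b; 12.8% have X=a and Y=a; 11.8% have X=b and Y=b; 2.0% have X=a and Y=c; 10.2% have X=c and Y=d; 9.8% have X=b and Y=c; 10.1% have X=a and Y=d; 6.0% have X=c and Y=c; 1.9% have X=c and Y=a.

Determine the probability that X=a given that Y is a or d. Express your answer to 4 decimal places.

P(Y=a) = 0.128 + 0.119 + 0.019 = 0.266.
P(Y=d) = 0.101 + 0.082 + 0.102 = 0.285.
P(Y ∈ {a, d}) = 0.266 + 0.285 = 0.551; P(X=a, Y ∈ {a, d}) = 0.128 + 0.101 = 0.229.
P(X=a | Y ∈ {a, d}) = 0.229/0.551 = 0.4156.

0.4156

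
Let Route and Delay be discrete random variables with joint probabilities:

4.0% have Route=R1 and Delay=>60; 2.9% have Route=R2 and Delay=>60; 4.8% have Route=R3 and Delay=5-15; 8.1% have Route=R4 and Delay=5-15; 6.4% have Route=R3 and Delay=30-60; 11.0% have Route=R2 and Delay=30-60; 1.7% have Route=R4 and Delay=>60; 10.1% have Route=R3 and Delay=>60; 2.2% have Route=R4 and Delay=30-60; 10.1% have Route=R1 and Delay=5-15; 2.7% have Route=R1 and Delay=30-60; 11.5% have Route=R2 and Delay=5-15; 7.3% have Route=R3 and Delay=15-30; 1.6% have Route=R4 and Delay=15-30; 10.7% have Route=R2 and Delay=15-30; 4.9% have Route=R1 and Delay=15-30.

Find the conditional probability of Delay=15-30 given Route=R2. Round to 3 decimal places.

0.296

P(Route=R2) = 0.115 + 0.107 + 0.110 + 0.029 = 0.361.
P(Delay=15-30 | Route=R2) = 0.107/0.361 = 0.296.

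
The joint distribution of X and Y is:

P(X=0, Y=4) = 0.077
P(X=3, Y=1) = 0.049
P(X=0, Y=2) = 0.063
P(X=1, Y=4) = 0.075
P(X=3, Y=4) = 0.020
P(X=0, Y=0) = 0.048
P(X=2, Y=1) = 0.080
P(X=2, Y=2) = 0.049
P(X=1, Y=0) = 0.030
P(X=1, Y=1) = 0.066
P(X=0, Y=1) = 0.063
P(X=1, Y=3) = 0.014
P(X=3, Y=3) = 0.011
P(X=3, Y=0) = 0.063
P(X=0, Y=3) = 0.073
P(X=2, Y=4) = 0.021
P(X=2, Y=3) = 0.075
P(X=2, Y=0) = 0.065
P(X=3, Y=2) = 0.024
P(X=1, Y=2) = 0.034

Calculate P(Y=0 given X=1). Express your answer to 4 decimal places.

0.1370

P(X=1) = 0.030 + 0.066 + 0.034 + 0.014 + 0.075 = 0.219.
P(Y=0 | X=1) = 0.030/0.219 = 0.1370.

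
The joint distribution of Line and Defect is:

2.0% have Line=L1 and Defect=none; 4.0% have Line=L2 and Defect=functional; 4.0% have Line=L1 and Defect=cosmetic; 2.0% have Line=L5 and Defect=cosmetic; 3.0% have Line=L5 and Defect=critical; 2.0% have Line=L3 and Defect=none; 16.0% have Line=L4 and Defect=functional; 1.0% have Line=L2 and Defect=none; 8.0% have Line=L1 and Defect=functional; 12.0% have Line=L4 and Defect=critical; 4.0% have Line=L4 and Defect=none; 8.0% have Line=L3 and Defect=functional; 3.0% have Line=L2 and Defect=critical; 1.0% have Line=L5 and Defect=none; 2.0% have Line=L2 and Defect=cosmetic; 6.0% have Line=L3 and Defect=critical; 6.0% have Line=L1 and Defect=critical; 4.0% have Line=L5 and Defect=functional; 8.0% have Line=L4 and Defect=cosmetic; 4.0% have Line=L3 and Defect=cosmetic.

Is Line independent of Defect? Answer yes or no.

yes

Every cell satisfies P(Line,Defect) = P(Line)·P(Defect). For instance P(Line=L3) = 0.200, P(Defect=critical) = 0.300, and 0.200×0.300 = 0.060 matches the joint entry. So Line and Defect are independent.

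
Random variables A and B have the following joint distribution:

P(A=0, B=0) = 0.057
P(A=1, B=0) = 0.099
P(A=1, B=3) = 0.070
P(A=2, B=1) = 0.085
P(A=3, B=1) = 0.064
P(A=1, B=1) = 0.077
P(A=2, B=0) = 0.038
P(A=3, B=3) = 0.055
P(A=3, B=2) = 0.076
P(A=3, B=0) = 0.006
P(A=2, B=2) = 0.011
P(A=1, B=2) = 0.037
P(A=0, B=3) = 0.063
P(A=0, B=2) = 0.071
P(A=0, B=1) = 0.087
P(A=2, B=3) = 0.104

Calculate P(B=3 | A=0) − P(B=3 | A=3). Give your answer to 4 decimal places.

P(A=0) = 0.057 + 0.087 + 0.071 + 0.063 = 0.278; P(B=3 | A=0) = 0.063/0.278 = 0.22662.
P(A=3) = 0.006 + 0.064 + 0.076 + 0.055 = 0.201; P(B=3 | A=3) = 0.055/0.201 = 0.27363.
Difference = -0.0470.

-0.0470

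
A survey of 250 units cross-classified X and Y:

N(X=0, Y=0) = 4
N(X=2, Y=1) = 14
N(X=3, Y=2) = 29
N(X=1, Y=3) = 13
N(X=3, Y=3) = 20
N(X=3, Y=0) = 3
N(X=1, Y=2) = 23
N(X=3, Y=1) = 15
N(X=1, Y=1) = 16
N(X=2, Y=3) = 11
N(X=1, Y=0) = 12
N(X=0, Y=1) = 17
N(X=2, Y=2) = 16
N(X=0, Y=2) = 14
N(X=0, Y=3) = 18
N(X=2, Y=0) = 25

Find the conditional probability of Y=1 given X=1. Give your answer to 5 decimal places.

Total with X=1: 12 + 16 + 23 + 13 = 64.
P(Y=1 | X=1) = 16/64 = 0.25000.

0.25000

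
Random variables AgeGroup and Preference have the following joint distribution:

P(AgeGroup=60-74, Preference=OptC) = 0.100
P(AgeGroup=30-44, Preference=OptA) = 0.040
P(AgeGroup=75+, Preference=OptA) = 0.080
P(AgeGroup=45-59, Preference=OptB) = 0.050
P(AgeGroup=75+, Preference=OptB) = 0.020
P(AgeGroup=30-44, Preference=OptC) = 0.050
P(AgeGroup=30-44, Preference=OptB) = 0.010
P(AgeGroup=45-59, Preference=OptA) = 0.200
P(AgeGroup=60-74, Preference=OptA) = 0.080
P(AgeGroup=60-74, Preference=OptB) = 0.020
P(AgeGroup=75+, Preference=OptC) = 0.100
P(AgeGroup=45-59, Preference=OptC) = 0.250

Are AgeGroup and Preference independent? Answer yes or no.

yes

Every cell satisfies P(AgeGroup,Preference) = P(AgeGroup)·P(Preference). For instance P(AgeGroup=60-74) = 0.200, P(Preference=OptB) = 0.100, and 0.200×0.100 = 0.020 matches the joint entry. So AgeGroup and Preference are independent.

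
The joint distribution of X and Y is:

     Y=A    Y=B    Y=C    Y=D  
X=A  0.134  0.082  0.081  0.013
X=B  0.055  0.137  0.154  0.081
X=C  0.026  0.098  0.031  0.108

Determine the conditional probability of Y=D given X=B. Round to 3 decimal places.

0.190

P(X=B) = 0.055 + 0.137 + 0.154 + 0.081 = 0.427.
P(Y=D | X=B) = 0.081/0.427 = 0.190.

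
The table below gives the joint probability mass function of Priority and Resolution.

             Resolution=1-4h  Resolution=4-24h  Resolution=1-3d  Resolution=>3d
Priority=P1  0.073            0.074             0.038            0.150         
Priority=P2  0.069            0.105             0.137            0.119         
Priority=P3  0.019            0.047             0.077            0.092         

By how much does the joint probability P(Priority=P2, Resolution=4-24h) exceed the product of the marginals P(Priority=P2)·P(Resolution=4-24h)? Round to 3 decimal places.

0.008

P(Priority=P2) = 0.069 + 0.105 + 0.137 + 0.119 = 0.430.
P(Resolution=4-24h) = 0.074 + 0.105 + 0.047 = 0.226.
P(Priority=P2, Resolution=4-24h) − P(Priority=P2)P(Resolution=4-24h) = 0.105 − 0.430×0.226 = 0.008.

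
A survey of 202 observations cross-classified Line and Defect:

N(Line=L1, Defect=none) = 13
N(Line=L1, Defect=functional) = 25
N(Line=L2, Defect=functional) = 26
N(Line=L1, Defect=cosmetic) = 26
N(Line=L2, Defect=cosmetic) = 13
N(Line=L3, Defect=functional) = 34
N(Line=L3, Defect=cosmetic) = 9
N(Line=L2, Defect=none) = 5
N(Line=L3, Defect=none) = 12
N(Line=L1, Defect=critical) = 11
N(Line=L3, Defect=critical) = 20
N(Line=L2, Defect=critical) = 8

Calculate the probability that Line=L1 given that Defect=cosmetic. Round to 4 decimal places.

0.5417

Total with Defect=cosmetic: 26 + 13 + 9 = 48.
P(Line=L1 | Defect=cosmetic) = 26/48 = 0.5417.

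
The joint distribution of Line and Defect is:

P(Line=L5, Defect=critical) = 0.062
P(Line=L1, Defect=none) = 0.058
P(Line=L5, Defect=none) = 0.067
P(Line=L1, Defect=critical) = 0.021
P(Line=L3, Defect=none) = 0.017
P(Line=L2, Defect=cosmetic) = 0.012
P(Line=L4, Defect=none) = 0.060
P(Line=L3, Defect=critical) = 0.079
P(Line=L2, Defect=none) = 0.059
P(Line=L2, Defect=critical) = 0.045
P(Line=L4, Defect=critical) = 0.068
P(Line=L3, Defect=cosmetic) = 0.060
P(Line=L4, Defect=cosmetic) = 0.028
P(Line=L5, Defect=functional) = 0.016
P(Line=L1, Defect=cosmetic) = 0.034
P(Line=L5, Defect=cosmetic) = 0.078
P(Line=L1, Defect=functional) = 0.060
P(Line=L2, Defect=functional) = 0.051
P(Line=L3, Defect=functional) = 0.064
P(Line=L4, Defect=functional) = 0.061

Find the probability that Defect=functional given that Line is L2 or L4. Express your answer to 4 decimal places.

P(Line=L2) = 0.059 + 0.012 + 0.051 + 0.045 = 0.167.
P(Line=L4) = 0.060 + 0.028 + 0.061 + 0.068 = 0.217.
P(Line ∈ {L2, L4}) = 0.167 + 0.217 = 0.384; P(Defect=functional, Line ∈ {L2, L4}) = 0.051 + 0.061 = 0.112.
P(Defect=functional | Line ∈ {L2, L4}) = 0.112/0.384 = 0.2917.

0.2917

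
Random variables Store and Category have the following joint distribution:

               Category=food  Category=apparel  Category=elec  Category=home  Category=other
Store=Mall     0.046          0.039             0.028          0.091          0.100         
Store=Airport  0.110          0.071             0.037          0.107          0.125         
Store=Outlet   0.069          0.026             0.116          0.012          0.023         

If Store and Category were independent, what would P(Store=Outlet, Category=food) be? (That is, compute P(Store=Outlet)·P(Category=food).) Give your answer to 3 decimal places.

P(Store=Outlet) = 0.069 + 0.026 + 0.116 + 0.012 + 0.023 = 0.246.
P(Category=food) = 0.046 + 0.110 + 0.069 = 0.225.
Product: 0.246 × 0.225 = 0.055.

0.055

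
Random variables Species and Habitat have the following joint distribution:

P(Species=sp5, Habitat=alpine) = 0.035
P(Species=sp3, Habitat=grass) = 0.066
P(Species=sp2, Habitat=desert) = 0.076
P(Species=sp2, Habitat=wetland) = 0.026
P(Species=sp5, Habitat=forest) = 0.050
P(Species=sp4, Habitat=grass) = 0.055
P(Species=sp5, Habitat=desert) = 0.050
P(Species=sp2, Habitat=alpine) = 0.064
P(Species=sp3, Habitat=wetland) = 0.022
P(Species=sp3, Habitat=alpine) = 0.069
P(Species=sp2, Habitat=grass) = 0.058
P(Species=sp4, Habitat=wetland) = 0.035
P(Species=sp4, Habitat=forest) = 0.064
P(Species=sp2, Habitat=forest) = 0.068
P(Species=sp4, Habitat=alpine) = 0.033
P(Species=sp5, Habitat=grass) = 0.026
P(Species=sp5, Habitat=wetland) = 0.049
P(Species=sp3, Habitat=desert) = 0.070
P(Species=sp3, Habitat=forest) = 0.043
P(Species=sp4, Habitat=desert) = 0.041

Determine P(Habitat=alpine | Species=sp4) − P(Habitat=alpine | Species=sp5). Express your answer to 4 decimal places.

-0.0219

P(Species=sp4) = 0.064 + 0.055 + 0.035 + 0.041 + 0.033 = 0.228; P(Habitat=alpine | Species=sp4) = 0.033/0.228 = 0.14474.
P(Species=sp5) = 0.050 + 0.026 + 0.049 + 0.050 + 0.035 = 0.210; P(Habitat=alpine | Species=sp5) = 0.035/0.210 = 0.16667.
Difference = -0.0219.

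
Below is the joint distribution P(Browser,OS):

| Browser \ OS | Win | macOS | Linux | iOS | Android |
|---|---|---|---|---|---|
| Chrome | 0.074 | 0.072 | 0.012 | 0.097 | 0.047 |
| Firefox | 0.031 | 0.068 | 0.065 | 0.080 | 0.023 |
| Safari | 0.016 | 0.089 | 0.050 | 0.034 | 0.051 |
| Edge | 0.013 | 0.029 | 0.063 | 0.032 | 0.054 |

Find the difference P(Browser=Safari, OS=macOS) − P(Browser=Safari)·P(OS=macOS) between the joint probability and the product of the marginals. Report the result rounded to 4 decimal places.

0.0271

P(Browser=Safari) = 0.016 + 0.089 + 0.050 + 0.034 + 0.051 = 0.240.
P(OS=macOS) = 0.072 + 0.068 + 0.089 + 0.029 = 0.258.
P(Browser=Safari, OS=macOS) − P(Browser=Safari)P(OS=macOS) = 0.089 − 0.240×0.258 = 0.0271.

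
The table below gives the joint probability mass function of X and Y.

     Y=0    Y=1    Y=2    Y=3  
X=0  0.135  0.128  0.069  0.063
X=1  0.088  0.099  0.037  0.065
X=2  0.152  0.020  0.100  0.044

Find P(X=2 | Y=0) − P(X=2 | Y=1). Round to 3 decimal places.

P(Y=0) = 0.135 + 0.088 + 0.152 = 0.375; P(X=2 | Y=0) = 0.152/0.375 = 0.4053.
P(Y=1) = 0.128 + 0.099 + 0.020 = 0.247; P(X=2 | Y=1) = 0.020/0.247 = 0.0810.
Difference = 0.324.

0.324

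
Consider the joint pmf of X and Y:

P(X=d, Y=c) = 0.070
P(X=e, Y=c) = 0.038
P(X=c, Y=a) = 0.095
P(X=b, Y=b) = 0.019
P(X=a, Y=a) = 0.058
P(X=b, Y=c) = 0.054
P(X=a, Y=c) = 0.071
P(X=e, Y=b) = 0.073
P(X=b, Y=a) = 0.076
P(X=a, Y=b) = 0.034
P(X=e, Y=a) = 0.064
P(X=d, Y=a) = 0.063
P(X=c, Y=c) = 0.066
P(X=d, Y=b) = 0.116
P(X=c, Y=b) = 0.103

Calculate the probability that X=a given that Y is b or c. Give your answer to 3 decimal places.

0.163

P(Y=b) = 0.034 + 0.019 + 0.103 + 0.116 + 0.073 = 0.345.
P(Y=c) = 0.071 + 0.054 + 0.066 + 0.070 + 0.038 = 0.299.
P(Y ∈ {b, c}) = 0.345 + 0.299 = 0.644; P(X=a, Y ∈ {b, c}) = 0.034 + 0.071 = 0.105.
P(X=a | Y ∈ {b, c}) = 0.105/0.644 = 0.163.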